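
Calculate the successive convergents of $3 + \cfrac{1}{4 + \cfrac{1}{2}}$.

3/1, 13/4, 29/9

Using the convergent recurrence p_i = a_i*p_{i-1} + p_{i-2}, q_i = a_i*q_{i-1} + q_{i-2} with p_{-2}=0, p_{-1}=1, q_{-2}=1, q_{-1}=0:
  i=0: a_0=3, p_0 = 3*1 + 0 = 3, q_0 = 3*0 + 1 = 1.
  i=1: a_1=4, p_1 = 4*3 + 1 = 13, q_1 = 4*1 + 0 = 4.
  i=2: a_2=2, p_2 = 2*13 + 3 = 29, q_2 = 2*4 + 1 = 9.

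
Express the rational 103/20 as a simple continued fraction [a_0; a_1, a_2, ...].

Run the Euclidean algorithm on 103 and 20; the successive quotients are the partial quotients a_0, a_1, ... (each step inverts the fractional part left over by the previous one):
  103 = 5*20 + 3, so a_0 = 5.
  20 = 6*3 + 2, so a_1 = 6.
  3 = 1*2 + 1, so a_2 = 1.
  2 = 2*1 + 0, so a_3 = 2.
The remainder reaches 0 after 4 divisions, so the expansion has 4 partial quotients, read off in order.

[5; 6, 1, 2]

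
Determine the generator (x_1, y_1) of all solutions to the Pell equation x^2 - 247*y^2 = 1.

First expand sqrt(247) as a continued fraction. With x_i = (sqrt(247) + m_i)/d_i and (m_0, d_0) = (0, 1): a_0 = floor(sqrt(247)) = 15, since 15^2 = 225 <= 247 < 256 = 16^2.
Iterate m_{i+1} = d_i*a_i - m_i, d_{i+1} = (247 - m_{i+1}^2)/d_i, a_{i+1} = floor((a_0 + m_{i+1})/d_{i+1}):
  m_1 = 1*15 - 0 = 15, d_1 = (247 - 15^2)/1 = 22/1 = 22, a_1 = floor((15 + 15)/22) = 1.
  m_2 = 22*1 - 15 = 7, d_2 = (247 - 7^2)/22 = 198/22 = 9, a_2 = floor((15 + 7)/9) = 2.
  m_3 = 9*2 - 7 = 11, d_3 = (247 - 11^2)/9 = 126/9 = 14, a_3 = floor((15 + 11)/14) = 1.
  m_4 = 14*1 - 11 = 3, d_4 = (247 - 3^2)/14 = 238/14 = 17, a_4 = floor((15 + 3)/17) = 1.
  m_5 = 17*1 - 3 = 14, d_5 = (247 - 14^2)/17 = 51/17 = 3, a_5 = floor((15 + 14)/3) = 9.
  m_6 = 3*9 - 14 = 13, d_6 = (247 - 13^2)/3 = 78/3 = 26, a_6 = floor((15 + 13)/26) = 1.
  m_7 = 26*1 - 13 = 13, d_7 = (247 - 13^2)/26 = 78/26 = 3, a_7 = floor((15 + 13)/3) = 9.
  m_8 = 3*9 - 13 = 14, d_8 = (247 - 14^2)/3 = 51/3 = 17, a_8 = floor((15 + 14)/17) = 1.
  m_9 = 17*1 - 14 = 3, d_9 = (247 - 3^2)/17 = 238/17 = 14, a_9 = floor((15 + 3)/14) = 1.
  m_10 = 14*1 - 3 = 11, d_10 = (247 - 11^2)/14 = 126/14 = 9, a_10 = floor((15 + 11)/9) = 2.
  m_11 = 9*2 - 11 = 7, d_11 = (247 - 7^2)/9 = 198/9 = 22, a_11 = floor((15 + 7)/22) = 1.
  m_12 = 22*1 - 7 = 15, d_12 = (247 - 15^2)/22 = 22/22 = 1, a_12 = floor((15 + 15)/1) = 30.
  m_13 = 1*30 - 15 = 15, d_13 = (247 - 15^2)/1 = 22/1 = 22: (m_13, d_13) = (m_1, d_1) = (15, 22), so from here the quotients repeat a_1, ..., a_12; the period length is 12.
So sqrt(247) = [15; (1, 2, 1, 1, 9, 1, 9, 1, 1, 2, 1, 30)] with period length k = 12.
k is even, so the fundamental solution of x^2 - 247y^2 = 1 is (p_{k-1}, q_{k-1}) = (p_11, q_11); compute convergents through index 11.
Convergents (p_i = a_i*p_{i-1} + p_{i-2}, q_i = a_i*q_{i-1} + q_{i-2} with p_{-2}=0, p_{-1}=1, q_{-2}=1, q_{-1}=0):
  i=0: a_0=15, p_0 = 15*1 + 0 = 15, q_0 = 15*0 + 1 = 1.
  i=1: a_1=1, p_1 = 1*15 + 1 = 16, q_1 = 1*1 + 0 = 1.
  i=2: a_2=2, p_2 = 2*16 + 15 = 47, q_2 = 2*1 + 1 = 3.
  i=3: a_3=1, p_3 = 1*47 + 16 = 63, q_3 = 1*3 + 1 = 4.
  i=4: a_4=1, p_4 = 1*63 + 47 = 110, q_4 = 1*4 + 3 = 7.
  i=5: a_5=9, p_5 = 9*110 + 63 = 1053, q_5 = 9*7 + 4 = 67.
  i=6: a_6=1, p_6 = 1*1053 + 110 = 1163, q_6 = 1*67 + 7 = 74.
  i=7: a_7=9, p_7 = 9*1163 + 1053 = 11520, q_7 = 9*74 + 67 = 733.
  i=8: a_8=1, p_8 = 1*11520 + 1163 = 12683, q_8 = 1*733 + 74 = 807.
  i=9: a_9=1, p_9 = 1*12683 + 11520 = 24203, q_9 = 1*807 + 733 = 1540.
  i=10: a_10=2, p_10 = 2*24203 + 12683 = 61089, q_10 = 2*1540 + 807 = 3887.
  i=11: a_11=1, p_11 = 1*61089 + 24203 = 85292, q_11 = 1*3887 + 1540 = 5427.
Check: 85292^2 - 247*5427^2 = 7274725264 - 7274725263 = 1, so (x, y) = (85292, 5427) solves the equation, and by the theorem it is the least positive solution.

(x, y) = (85292, 5427)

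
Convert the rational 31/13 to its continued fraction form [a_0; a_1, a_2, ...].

Run the Euclidean algorithm on 31 and 13; the successive quotients are the partial quotients a_0, a_1, ... (each step inverts the fractional part left over by the previous one):
  31 = 2*13 + 5, so a_0 = 2.
  13 = 2*5 + 3, so a_1 = 2.
  5 = 1*3 + 2, so a_2 = 1.
  3 = 1*2 + 1, so a_3 = 1.
  2 = 2*1 + 0, so a_4 = 2.
The remainder reaches 0 after 5 divisions, so the expansion has 5 partial quotients, read off in order.

[2; 2, 1, 1, 2]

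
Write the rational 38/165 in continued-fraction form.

Run the Euclidean algorithm on 38 and 165; the successive quotients are the partial quotients a_0, a_1, ... (each step inverts the fractional part left over by the previous one):
  38 = 0*165 + 38, so a_0 = 0.
  165 = 4*38 + 13, so a_1 = 4.
  38 = 2*13 + 12, so a_2 = 2.
  13 = 1*12 + 1, so a_3 = 1.
  12 = 12*1 + 0, so a_4 = 12.
The remainder reaches 0 after 5 divisions, so the expansion has 5 partial quotients, read off in order.

[0; 4, 2, 1, 12]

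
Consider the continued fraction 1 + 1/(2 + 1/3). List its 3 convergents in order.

Using the convergent recurrence p_i = a_i*p_{i-1} + p_{i-2}, q_i = a_i*q_{i-1} + q_{i-2} with p_{-2}=0, p_{-1}=1, q_{-2}=1, q_{-1}=0:
  i=0: a_0=1, p_0 = 1*1 + 0 = 1, q_0 = 1*0 + 1 = 1.
  i=1: a_1=2, p_1 = 2*1 + 1 = 3, q_1 = 2*1 + 0 = 2.
  i=2: a_2=3, p_2 = 3*3 + 1 = 10, q_2 = 3*2 + 1 = 7.

1/1, 3/2, 10/7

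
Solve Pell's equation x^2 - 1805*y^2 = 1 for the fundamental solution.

(x, y) = (2889, 68)

First expand sqrt(1805) as a continued fraction. With x_i = (sqrt(1805) + m_i)/d_i and (m_0, d_0) = (0, 1): a_0 = floor(sqrt(1805)) = 42, since 42^2 = 1764 <= 1805 < 1849 = 43^2.
Iterate m_{i+1} = d_i*a_i - m_i, d_{i+1} = (1805 - m_{i+1}^2)/d_i, a_{i+1} = floor((a_0 + m_{i+1})/d_{i+1}):
  m_1 = 1*42 - 0 = 42, d_1 = (1805 - 42^2)/1 = 41/1 = 41, a_1 = floor((42 + 42)/41) = 2.
  m_2 = 41*2 - 42 = 40, d_2 = (1805 - 40^2)/41 = 205/41 = 5, a_2 = floor((42 + 40)/5) = 16.
  m_3 = 5*16 - 40 = 40, d_3 = (1805 - 40^2)/5 = 205/5 = 41, a_3 = floor((42 + 40)/41) = 2.
  m_4 = 41*2 - 40 = 42, d_4 = (1805 - 42^2)/41 = 41/41 = 1, a_4 = floor((42 + 42)/1) = 84.
  m_5 = 1*84 - 42 = 42, d_5 = (1805 - 42^2)/1 = 41/1 = 41: (m_5, d_5) = (m_1, d_1) = (42, 41), so from here the quotients repeat a_1, ..., a_4; the period length is 4.
So sqrt(1805) = [42; (2, 16, 2, 84)] with period length k = 4.
k is even, so the fundamental solution of x^2 - 1805y^2 = 1 is (p_{k-1}, q_{k-1}) = (p_3, q_3); compute convergents through index 3.
Convergents (p_i = a_i*p_{i-1} + p_{i-2}, q_i = a_i*q_{i-1} + q_{i-2} with p_{-2}=0, p_{-1}=1, q_{-2}=1, q_{-1}=0):
  i=0: a_0=42, p_0 = 42*1 + 0 = 42, q_0 = 42*0 + 1 = 1.
  i=1: a_1=2, p_1 = 2*42 + 1 = 85, q_1 = 2*1 + 0 = 2.
  i=2: a_2=16, p_2 = 16*85 + 42 = 1402, q_2 = 16*2 + 1 = 33.
  i=3: a_3=2, p_3 = 2*1402 + 85 = 2889, q_3 = 2*33 + 2 = 68.
Check: 2889^2 - 1805*68^2 = 8346321 - 8346320 = 1, so (x, y) = (2889, 68) solves the equation, and by the theorem it is the least positive solution.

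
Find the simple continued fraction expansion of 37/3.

[12; 3]

Run the Euclidean algorithm on 37 and 3; the successive quotients are the partial quotients a_0, a_1, ... (each step inverts the fractional part left over by the previous one):
  37 = 12*3 + 1, so a_0 = 12.
  3 = 3*1 + 0, so a_1 = 3.
The remainder reaches 0 after 2 divisions, so the expansion has 2 partial quotients, read off in order.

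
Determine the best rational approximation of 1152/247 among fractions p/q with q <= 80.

373/80

Expand x = 1152/247 as a continued fraction with the Euclidean algorithm:
  1152 = 4*247 + 164, so a_0 = 4.
  247 = 1*164 + 83, so a_1 = 1.
  164 = 1*83 + 81, so a_2 = 1.
  83 = 1*81 + 2, so a_3 = 1.
  81 = 40*2 + 1, so a_4 = 40.
  2 = 2*1 + 0, so a_5 = 2.
so x = [4; 1, 1, 1, 40, 2].
Convergents (p_i = a_i*p_{i-1} + p_{i-2}, q_i = a_i*q_{i-1} + q_{i-2} with p_{-2}=0, p_{-1}=1, q_{-2}=1, q_{-1}=0), until the denominator exceeds 80:
  i=0: a_0=4, p_0 = 4*1 + 0 = 4, q_0 = 4*0 + 1 = 1.
  i=1: a_1=1, p_1 = 1*4 + 1 = 5, q_1 = 1*1 + 0 = 1.
  i=2: a_2=1, p_2 = 1*5 + 4 = 9, q_2 = 1*1 + 1 = 2.
  i=3: a_3=1, p_3 = 1*9 + 5 = 14, q_3 = 1*2 + 1 = 3.
  i=4: a_4=40, p_4 = 40*14 + 9 = 569, q_4 = 40*3 + 2 = 122.
q_4 = 122 > 80, so the last convergent with denominator <= 80 is p_3/q_3 = 14/3.
The closest fraction with denominator <= 80 is either p_3/q_3 or the intermediate fraction (k*p_3 + p_2)/(k*q_3 + q_2) with the largest k >= 1 whose denominator stays <= 80; these approach x as k grows, and every other convergent or intermediate fraction in range is farther away.
Largest k: floor((80 - q_2)/q_3) = floor((80 - 2)/3) = 26.
That gives (26*14 + 9)/(26*3 + 2) = 373/80.
Compare the errors: |x - 14/3| = |1152*3 - 14*247|/(247*3) = 2/741, and |x - 373/80| = |1152*80 - 373*247|/(247*80) = 29/19760.
Cross-multiplying, 29*741 = 21489 < 39520 = 2*19760, so 29/19760 is smaller: the intermediate fraction 373/80 is closer to x than 14/3.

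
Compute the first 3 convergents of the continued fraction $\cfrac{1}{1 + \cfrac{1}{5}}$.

0/1, 1/1, 5/6

Using the convergent recurrence p_i = a_i*p_{i-1} + p_{i-2}, q_i = a_i*q_{i-1} + q_{i-2} with p_{-2}=0, p_{-1}=1, q_{-2}=1, q_{-1}=0:
  i=0: a_0=0, p_0 = 0*1 + 0 = 0, q_0 = 0*0 + 1 = 1.
  i=1: a_1=1, p_1 = 1*0 + 1 = 1, q_1 = 1*1 + 0 = 1.
  i=2: a_2=5, p_2 = 5*1 + 0 = 5, q_2 = 5*1 + 1 = 6.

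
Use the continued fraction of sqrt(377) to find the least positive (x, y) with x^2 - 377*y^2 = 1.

First expand sqrt(377) as a continued fraction. With x_i = (sqrt(377) + m_i)/d_i and (m_0, d_0) = (0, 1): a_0 = floor(sqrt(377)) = 19, since 19^2 = 361 <= 377 < 400 = 20^2.
Iterate m_{i+1} = d_i*a_i - m_i, d_{i+1} = (377 - m_{i+1}^2)/d_i, a_{i+1} = floor((a_0 + m_{i+1})/d_{i+1}):
  m_1 = 1*19 - 0 = 19, d_1 = (377 - 19^2)/1 = 16/1 = 16, a_1 = floor((19 + 19)/16) = 2.
  m_2 = 16*2 - 19 = 13, d_2 = (377 - 13^2)/16 = 208/16 = 13, a_2 = floor((19 + 13)/13) = 2.
  m_3 = 13*2 - 13 = 13, d_3 = (377 - 13^2)/13 = 208/13 = 16, a_3 = floor((19 + 13)/16) = 2.
  m_4 = 16*2 - 13 = 19, d_4 = (377 - 19^2)/16 = 16/16 = 1, a_4 = floor((19 + 19)/1) = 38.
  m_5 = 1*38 - 19 = 19, d_5 = (377 - 19^2)/1 = 16/1 = 16: (m_5, d_5) = (m_1, d_1) = (19, 16), so from here the quotients repeat a_1, ..., a_4; the period length is 4.
So sqrt(377) = [19; (2, 2, 2, 38)] with period length k = 4.
k is even, so the fundamental solution of x^2 - 377y^2 = 1 is (p_{k-1}, q_{k-1}) = (p_3, q_3); compute convergents through index 3.
Convergents (p_i = a_i*p_{i-1} + p_{i-2}, q_i = a_i*q_{i-1} + q_{i-2} with p_{-2}=0, p_{-1}=1, q_{-2}=1, q_{-1}=0):
  i=0: a_0=19, p_0 = 19*1 + 0 = 19, q_0 = 19*0 + 1 = 1.
  i=1: a_1=2, p_1 = 2*19 + 1 = 39, q_1 = 2*1 + 0 = 2.
  i=2: a_2=2, p_2 = 2*39 + 19 = 97, q_2 = 2*2 + 1 = 5.
  i=3: a_3=2, p_3 = 2*97 + 39 = 233, q_3 = 2*5 + 2 = 12.
Check: 233^2 - 377*12^2 = 54289 - 54288 = 1, so (x, y) = (233, 12) solves the equation, and by the theorem it is the least positive solution.

(x, y) = (233, 12)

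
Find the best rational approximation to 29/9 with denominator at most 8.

Expand x = 29/9 as a continued fraction with the Euclidean algorithm:
  29 = 3*9 + 2, so a_0 = 3.
  9 = 4*2 + 1, so a_1 = 4.
  2 = 2*1 + 0, so a_2 = 2.
so x = [3; 4, 2].
Convergents (p_i = a_i*p_{i-1} + p_{i-2}, q_i = a_i*q_{i-1} + q_{i-2} with p_{-2}=0, p_{-1}=1, q_{-2}=1, q_{-1}=0), until the denominator exceeds 8:
  i=0: a_0=3, p_0 = 3*1 + 0 = 3, q_0 = 3*0 + 1 = 1.
  i=1: a_1=4, p_1 = 4*3 + 1 = 13, q_1 = 4*1 + 0 = 4.
  i=2: a_2=2, p_2 = 2*13 + 3 = 29, q_2 = 2*4 + 1 = 9.
q_2 = 9 > 8, so the last convergent with denominator <= 8 is p_1/q_1 = 13/4.
The closest fraction with denominator <= 8 is either p_1/q_1 or the intermediate fraction (k*p_1 + p_0)/(k*q_1 + q_0) with the largest k >= 1 whose denominator stays <= 8; these approach x as k grows, and every other convergent or intermediate fraction in range is farther away.
Largest k: floor((8 - q_0)/q_1) = floor((8 - 1)/4) = 1.
That gives (1*13 + 3)/(1*4 + 1) = 16/5.
Compare the errors: |x - 13/4| = |29*4 - 13*9|/(9*4) = 1/36, and |x - 16/5| = |29*5 - 16*9|/(9*5) = 1/45.
Cross-multiplying, 1*36 = 36 < 45 = 1*45, so 1/45 is smaller: the intermediate fraction 16/5 is closer to x than 13/4.

16/5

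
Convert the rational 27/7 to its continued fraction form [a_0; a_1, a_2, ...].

Run the Euclidean algorithm on 27 and 7; the successive quotients are the partial quotients a_0, a_1, ... (each step inverts the fractional part left over by the previous one):
  27 = 3*7 + 6, so a_0 = 3.
  7 = 1*6 + 1, so a_1 = 1.
  6 = 6*1 + 0, so a_2 = 6.
The remainder reaches 0 after 3 divisions, so the expansion has 3 partial quotients, read off in order.

[3; 1, 6]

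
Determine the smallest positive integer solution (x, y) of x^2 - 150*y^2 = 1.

First expand sqrt(150) as a continued fraction. With x_i = (sqrt(150) + m_i)/d_i and (m_0, d_0) = (0, 1): a_0 = floor(sqrt(150)) = 12, since 12^2 = 144 <= 150 < 169 = 13^2.
Iterate m_{i+1} = d_i*a_i - m_i, d_{i+1} = (150 - m_{i+1}^2)/d_i, a_{i+1} = floor((a_0 + m_{i+1})/d_{i+1}):
  m_1 = 1*12 - 0 = 12, d_1 = (150 - 12^2)/1 = 6/1 = 6, a_1 = floor((12 + 12)/6) = 4.
  m_2 = 6*4 - 12 = 12, d_2 = (150 - 12^2)/6 = 6/6 = 1, a_2 = floor((12 + 12)/1) = 24.
  m_3 = 1*24 - 12 = 12, d_3 = (150 - 12^2)/1 = 6/1 = 6: (m_3, d_3) = (m_1, d_1) = (12, 6), so from here the quotients repeat a_1, a_2; the period length is 2.
So sqrt(150) = [12; (4, 24)] with period length k = 2.
k is even, so the fundamental solution of x^2 - 150y^2 = 1 is (p_{k-1}, q_{k-1}) = (p_1, q_1); compute convergents through index 1.
Convergents (p_i = a_i*p_{i-1} + p_{i-2}, q_i = a_i*q_{i-1} + q_{i-2} with p_{-2}=0, p_{-1}=1, q_{-2}=1, q_{-1}=0):
  i=0: a_0=12, p_0 = 12*1 + 0 = 12, q_0 = 12*0 + 1 = 1.
  i=1: a_1=4, p_1 = 4*12 + 1 = 49, q_1 = 4*1 + 0 = 4.
Check: 49^2 - 150*4^2 = 2401 - 2400 = 1, so (x, y) = (49, 4) solves the equation, and by the theorem it is the least positive solution.

(x, y) = (49, 4)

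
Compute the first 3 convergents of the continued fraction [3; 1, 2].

3/1, 4/1, 11/3

Using the convergent recurrence p_i = a_i*p_{i-1} + p_{i-2}, q_i = a_i*q_{i-1} + q_{i-2} with p_{-2}=0, p_{-1}=1, q_{-2}=1, q_{-1}=0:
  i=0: a_0=3, p_0 = 3*1 + 0 = 3, q_0 = 3*0 + 1 = 1.
  i=1: a_1=1, p_1 = 1*3 + 1 = 4, q_1 = 1*1 + 0 = 1.
  i=2: a_2=2, p_2 = 2*4 + 3 = 11, q_2 = 2*1 + 1 = 3.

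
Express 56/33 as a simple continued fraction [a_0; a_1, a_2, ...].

[1; 1, 2, 3, 3]

Run the Euclidean algorithm on 56 and 33; the successive quotients are the partial quotients a_0, a_1, ... (each step inverts the fractional part left over by the previous one):
  56 = 1*33 + 23, so a_0 = 1.
  33 = 1*23 + 10, so a_1 = 1.
  23 = 2*10 + 3, so a_2 = 2.
  10 = 3*3 + 1, so a_3 = 3.
  3 = 3*1 + 0, so a_4 = 3.
The remainder reaches 0 after 5 divisions, so the expansion has 5 partial quotients, read off in order.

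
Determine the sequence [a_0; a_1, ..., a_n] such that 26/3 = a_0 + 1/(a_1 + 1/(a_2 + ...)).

Run the Euclidean algorithm on 26 and 3; the successive quotients are the partial quotients a_0, a_1, ... (each step inverts the fractional part left over by the previous one):
  26 = 8*3 + 2, so a_0 = 8.
  3 = 1*2 + 1, so a_1 = 1.
  2 = 2*1 + 0, so a_2 = 2.
The remainder reaches 0 after 3 divisions, so the expansion has 3 partial quotients, read off in order.

[8; 1, 2]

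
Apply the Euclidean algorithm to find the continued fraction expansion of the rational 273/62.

[4; 2, 2, 12]

Run the Euclidean algorithm on 273 and 62; the successive quotients are the partial quotients a_0, a_1, ... (each step inverts the fractional part left over by the previous one):
  273 = 4*62 + 25, so a_0 = 4.
  62 = 2*25 + 12, so a_1 = 2.
  25 = 2*12 + 1, so a_2 = 2.
  12 = 12*1 + 0, so a_3 = 12.
The remainder reaches 0 after 4 divisions, so the expansion has 4 partial quotients, read off in order.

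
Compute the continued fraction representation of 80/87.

Run the Euclidean algorithm on 80 and 87; the successive quotients are the partial quotients a_0, a_1, ... (each step inverts the fractional part left over by the previous one):
  80 = 0*87 + 80, so a_0 = 0.
  87 = 1*80 + 7, so a_1 = 1.
  80 = 11*7 + 3, so a_2 = 11.
  7 = 2*3 + 1, so a_3 = 2.
  3 = 3*1 + 0, so a_4 = 3.
The remainder reaches 0 after 5 divisions, so the expansion has 5 partial quotients, read off in order.

[0; 1, 11, 2, 3]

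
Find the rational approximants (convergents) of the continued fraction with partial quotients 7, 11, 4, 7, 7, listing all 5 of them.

Using the convergent recurrence p_i = a_i*p_{i-1} + p_{i-2}, q_i = a_i*q_{i-1} + q_{i-2} with p_{-2}=0, p_{-1}=1, q_{-2}=1, q_{-1}=0:
  i=0: a_0=7, p_0 = 7*1 + 0 = 7, q_0 = 7*0 + 1 = 1.
  i=1: a_1=11, p_1 = 11*7 + 1 = 78, q_1 = 11*1 + 0 = 11.
  i=2: a_2=4, p_2 = 4*78 + 7 = 319, q_2 = 4*11 + 1 = 45.
  i=3: a_3=7, p_3 = 7*319 + 78 = 2311, q_3 = 7*45 + 11 = 326.
  i=4: a_4=7, p_4 = 7*2311 + 319 = 16496, q_4 = 7*326 + 45 = 2327.

7/1, 78/11, 319/45, 2311/326, 16496/2327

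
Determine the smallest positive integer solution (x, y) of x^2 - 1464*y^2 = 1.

First expand sqrt(1464) as a continued fraction. With x_i = (sqrt(1464) + m_i)/d_i and (m_0, d_0) = (0, 1): a_0 = floor(sqrt(1464)) = 38, since 38^2 = 1444 <= 1464 < 1521 = 39^2.
Iterate m_{i+1} = d_i*a_i - m_i, d_{i+1} = (1464 - m_{i+1}^2)/d_i, a_{i+1} = floor((a_0 + m_{i+1})/d_{i+1}):
  m_1 = 1*38 - 0 = 38, d_1 = (1464 - 38^2)/1 = 20/1 = 20, a_1 = floor((38 + 38)/20) = 3.
  m_2 = 20*3 - 38 = 22, d_2 = (1464 - 22^2)/20 = 980/20 = 49, a_2 = floor((38 + 22)/49) = 1.
  m_3 = 49*1 - 22 = 27, d_3 = (1464 - 27^2)/49 = 735/49 = 15, a_3 = floor((38 + 27)/15) = 4.
  m_4 = 15*4 - 27 = 33, d_4 = (1464 - 33^2)/15 = 375/15 = 25, a_4 = floor((38 + 33)/25) = 2.
  m_5 = 25*2 - 33 = 17, d_5 = (1464 - 17^2)/25 = 1175/25 = 47, a_5 = floor((38 + 17)/47) = 1.
  m_6 = 47*1 - 17 = 30, d_6 = (1464 - 30^2)/47 = 564/47 = 12, a_6 = floor((38 + 30)/12) = 5.
  m_7 = 12*5 - 30 = 30, d_7 = (1464 - 30^2)/12 = 564/12 = 47, a_7 = floor((38 + 30)/47) = 1.
  m_8 = 47*1 - 30 = 17, d_8 = (1464 - 17^2)/47 = 1175/47 = 25, a_8 = floor((38 + 17)/25) = 2.
  m_9 = 25*2 - 17 = 33, d_9 = (1464 - 33^2)/25 = 375/25 = 15, a_9 = floor((38 + 33)/15) = 4.
  m_10 = 15*4 - 33 = 27, d_10 = (1464 - 27^2)/15 = 735/15 = 49, a_10 = floor((38 + 27)/49) = 1.
  m_11 = 49*1 - 27 = 22, d_11 = (1464 - 22^2)/49 = 980/49 = 20, a_11 = floor((38 + 22)/20) = 3.
  m_12 = 20*3 - 22 = 38, d_12 = (1464 - 38^2)/20 = 20/20 = 1, a_12 = floor((38 + 38)/1) = 76.
  m_13 = 1*76 - 38 = 38, d_13 = (1464 - 38^2)/1 = 20/1 = 20: (m_13, d_13) = (m_1, d_1) = (38, 20), so from here the quotients repeat a_1, ..., a_12; the period length is 12.
So sqrt(1464) = [38; (3, 1, 4, 2, 1, 5, 1, 2, 4, 1, 3, 76)] with period length k = 12.
k is even, so the fundamental solution of x^2 - 1464y^2 = 1 is (p_{k-1}, q_{k-1}) = (p_11, q_11); compute convergents through index 11.
Convergents (p_i = a_i*p_{i-1} + p_{i-2}, q_i = a_i*q_{i-1} + q_{i-2} with p_{-2}=0, p_{-1}=1, q_{-2}=1, q_{-1}=0):
  i=0: a_0=38, p_0 = 38*1 + 0 = 38, q_0 = 38*0 + 1 = 1.
  i=1: a_1=3, p_1 = 3*38 + 1 = 115, q_1 = 3*1 + 0 = 3.
  i=2: a_2=1, p_2 = 1*115 + 38 = 153, q_2 = 1*3 + 1 = 4.
  i=3: a_3=4, p_3 = 4*153 + 115 = 727, q_3 = 4*4 + 3 = 19.
  i=4: a_4=2, p_4 = 2*727 + 153 = 1607, q_4 = 2*19 + 4 = 42.
  i=5: a_5=1, p_5 = 1*1607 + 727 = 2334, q_5 = 1*42 + 19 = 61.
  i=6: a_6=5, p_6 = 5*2334 + 1607 = 13277, q_6 = 5*61 + 42 = 347.
  i=7: a_7=1, p_7 = 1*13277 + 2334 = 15611, q_7 = 1*347 + 61 = 408.
  i=8: a_8=2, p_8 = 2*15611 + 13277 = 44499, q_8 = 2*408 + 347 = 1163.
  i=9: a_9=4, p_9 = 4*44499 + 15611 = 193607, q_9 = 4*1163 + 408 = 5060.
  i=10: a_10=1, p_10 = 1*193607 + 44499 = 238106, q_10 = 1*5060 + 1163 = 6223.
  i=11: a_11=3, p_11 = 3*238106 + 193607 = 907925, q_11 = 3*6223 + 5060 = 23729.
Check: 907925^2 - 1464*23729^2 = 824327805625 - 824327805624 = 1, so (x, y) = (907925, 23729) solves the equation, and by the theorem it is the least positive solution.

(x, y) = (907925, 23729)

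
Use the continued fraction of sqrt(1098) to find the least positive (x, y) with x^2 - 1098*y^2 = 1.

(x, y) = (118097, 3564)

First expand sqrt(1098) as a continued fraction. With x_i = (sqrt(1098) + m_i)/d_i and (m_0, d_0) = (0, 1): a_0 = floor(sqrt(1098)) = 33, since 33^2 = 1089 <= 1098 < 1156 = 34^2.
Iterate m_{i+1} = d_i*a_i - m_i, d_{i+1} = (1098 - m_{i+1}^2)/d_i, a_{i+1} = floor((a_0 + m_{i+1})/d_{i+1}):
  m_1 = 1*33 - 0 = 33, d_1 = (1098 - 33^2)/1 = 9/1 = 9, a_1 = floor((33 + 33)/9) = 7.
  m_2 = 9*7 - 33 = 30, d_2 = (1098 - 30^2)/9 = 198/9 = 22, a_2 = floor((33 + 30)/22) = 2.
  m_3 = 22*2 - 30 = 14, d_3 = (1098 - 14^2)/22 = 902/22 = 41, a_3 = floor((33 + 14)/41) = 1.
  m_4 = 41*1 - 14 = 27, d_4 = (1098 - 27^2)/41 = 369/41 = 9, a_4 = floor((33 + 27)/9) = 6.
  m_5 = 9*6 - 27 = 27, d_5 = (1098 - 27^2)/9 = 369/9 = 41, a_5 = floor((33 + 27)/41) = 1.
  m_6 = 41*1 - 27 = 14, d_6 = (1098 - 14^2)/41 = 902/41 = 22, a_6 = floor((33 + 14)/22) = 2.
  m_7 = 22*2 - 14 = 30, d_7 = (1098 - 30^2)/22 = 198/22 = 9, a_7 = floor((33 + 30)/9) = 7.
  m_8 = 9*7 - 30 = 33, d_8 = (1098 - 33^2)/9 = 9/9 = 1, a_8 = floor((33 + 33)/1) = 66.
  m_9 = 1*66 - 33 = 33, d_9 = (1098 - 33^2)/1 = 9/1 = 9: (m_9, d_9) = (m_1, d_1) = (33, 9), so from here the quotients repeat a_1, ..., a_8; the period length is 8.
So sqrt(1098) = [33; (7, 2, 1, 6, 1, 2, 7, 66)] with period length k = 8.
k is even, so the fundamental solution of x^2 - 1098y^2 = 1 is (p_{k-1}, q_{k-1}) = (p_7, q_7); compute convergents through index 7.
Convergents (p_i = a_i*p_{i-1} + p_{i-2}, q_i = a_i*q_{i-1} + q_{i-2} with p_{-2}=0, p_{-1}=1, q_{-2}=1, q_{-1}=0):
  i=0: a_0=33, p_0 = 33*1 + 0 = 33, q_0 = 33*0 + 1 = 1.
  i=1: a_1=7, p_1 = 7*33 + 1 = 232, q_1 = 7*1 + 0 = 7.
  i=2: a_2=2, p_2 = 2*232 + 33 = 497, q_2 = 2*7 + 1 = 15.
  i=3: a_3=1, p_3 = 1*497 + 232 = 729, q_3 = 1*15 + 7 = 22.
  i=4: a_4=6, p_4 = 6*729 + 497 = 4871, q_4 = 6*22 + 15 = 147.
  i=5: a_5=1, p_5 = 1*4871 + 729 = 5600, q_5 = 1*147 + 22 = 169.
  i=6: a_6=2, p_6 = 2*5600 + 4871 = 16071, q_6 = 2*169 + 147 = 485.
  i=7: a_7=7, p_7 = 7*16071 + 5600 = 118097, q_7 = 7*485 + 169 = 3564.
Check: 118097^2 - 1098*3564^2 = 13946901409 - 13946901408 = 1, so (x, y) = (118097, 3564) solves the equation, and by the theorem it is the least positive solution.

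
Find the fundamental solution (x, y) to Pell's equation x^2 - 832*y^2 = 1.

First expand sqrt(832) as a continued fraction. With x_i = (sqrt(832) + m_i)/d_i and (m_0, d_0) = (0, 1): a_0 = floor(sqrt(832)) = 28, since 28^2 = 784 <= 832 < 841 = 29^2.
Iterate m_{i+1} = d_i*a_i - m_i, d_{i+1} = (832 - m_{i+1}^2)/d_i, a_{i+1} = floor((a_0 + m_{i+1})/d_{i+1}):
  m_1 = 1*28 - 0 = 28, d_1 = (832 - 28^2)/1 = 48/1 = 48, a_1 = floor((28 + 28)/48) = 1.
  m_2 = 48*1 - 28 = 20, d_2 = (832 - 20^2)/48 = 432/48 = 9, a_2 = floor((28 + 20)/9) = 5.
  m_3 = 9*5 - 20 = 25, d_3 = (832 - 25^2)/9 = 207/9 = 23, a_3 = floor((28 + 25)/23) = 2.
  m_4 = 23*2 - 25 = 21, d_4 = (832 - 21^2)/23 = 391/23 = 17, a_4 = floor((28 + 21)/17) = 2.
  m_5 = 17*2 - 21 = 13, d_5 = (832 - 13^2)/17 = 663/17 = 39, a_5 = floor((28 + 13)/39) = 1.
  m_6 = 39*1 - 13 = 26, d_6 = (832 - 26^2)/39 = 156/39 = 4, a_6 = floor((28 + 26)/4) = 13.
  m_7 = 4*13 - 26 = 26, d_7 = (832 - 26^2)/4 = 156/4 = 39, a_7 = floor((28 + 26)/39) = 1.
  m_8 = 39*1 - 26 = 13, d_8 = (832 - 13^2)/39 = 663/39 = 17, a_8 = floor((28 + 13)/17) = 2.
  m_9 = 17*2 - 13 = 21, d_9 = (832 - 21^2)/17 = 391/17 = 23, a_9 = floor((28 + 21)/23) = 2.
  m_10 = 23*2 - 21 = 25, d_10 = (832 - 25^2)/23 = 207/23 = 9, a_10 = floor((28 + 25)/9) = 5.
  m_11 = 9*5 - 25 = 20, d_11 = (832 - 20^2)/9 = 432/9 = 48, a_11 = floor((28 + 20)/48) = 1.
  m_12 = 48*1 - 20 = 28, d_12 = (832 - 28^2)/48 = 48/48 = 1, a_12 = floor((28 + 28)/1) = 56.
  m_13 = 1*56 - 28 = 28, d_13 = (832 - 28^2)/1 = 48/1 = 48: (m_13, d_13) = (m_1, d_1) = (28, 48), so from here the quotients repeat a_1, ..., a_12; the period length is 12.
So sqrt(832) = [28; (1, 5, 2, 2, 1, 13, 1, 2, 2, 5, 1, 56)] with period length k = 12.
k is even, so the fundamental solution of x^2 - 832y^2 = 1 is (p_{k-1}, q_{k-1}) = (p_11, q_11); compute convergents through index 11.
Convergents (p_i = a_i*p_{i-1} + p_{i-2}, q_i = a_i*q_{i-1} + q_{i-2} with p_{-2}=0, p_{-1}=1, q_{-2}=1, q_{-1}=0):
  i=0: a_0=28, p_0 = 28*1 + 0 = 28, q_0 = 28*0 + 1 = 1.
  i=1: a_1=1, p_1 = 1*28 + 1 = 29, q_1 = 1*1 + 0 = 1.
  i=2: a_2=5, p_2 = 5*29 + 28 = 173, q_2 = 5*1 + 1 = 6.
  i=3: a_3=2, p_3 = 2*173 + 29 = 375, q_3 = 2*6 + 1 = 13.
  i=4: a_4=2, p_4 = 2*375 + 173 = 923, q_4 = 2*13 + 6 = 32.
  i=5: a_5=1, p_5 = 1*923 + 375 = 1298, q_5 = 1*32 + 13 = 45.
  i=6: a_6=13, p_6 = 13*1298 + 923 = 17797, q_6 = 13*45 + 32 = 617.
  i=7: a_7=1, p_7 = 1*17797 + 1298 = 19095, q_7 = 1*617 + 45 = 662.
  i=8: a_8=2, p_8 = 2*19095 + 17797 = 55987, q_8 = 2*662 + 617 = 1941.
  i=9: a_9=2, p_9 = 2*55987 + 19095 = 131069, q_9 = 2*1941 + 662 = 4544.
  i=10: a_10=5, p_10 = 5*131069 + 55987 = 711332, q_10 = 5*4544 + 1941 = 24661.
  i=11: a_11=1, p_11 = 1*711332 + 131069 = 842401, q_11 = 1*24661 + 4544 = 29205.
Check: 842401^2 - 832*29205^2 = 709639444801 - 709639444800 = 1, so (x, y) = (842401, 29205) solves the equation, and by the theorem it is the least positive solution.

(x, y) = (842401, 29205)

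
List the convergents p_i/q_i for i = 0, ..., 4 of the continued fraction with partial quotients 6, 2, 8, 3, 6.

6/1, 13/2, 110/17, 343/53, 2168/335

Using the convergent recurrence p_i = a_i*p_{i-1} + p_{i-2}, q_i = a_i*q_{i-1} + q_{i-2} with p_{-2}=0, p_{-1}=1, q_{-2}=1, q_{-1}=0:
  i=0: a_0=6, p_0 = 6*1 + 0 = 6, q_0 = 6*0 + 1 = 1.
  i=1: a_1=2, p_1 = 2*6 + 1 = 13, q_1 = 2*1 + 0 = 2.
  i=2: a_2=8, p_2 = 8*13 + 6 = 110, q_2 = 8*2 + 1 = 17.
  i=3: a_3=3, p_3 = 3*110 + 13 = 343, q_3 = 3*17 + 2 = 53.
  i=4: a_4=6, p_4 = 6*343 + 110 = 2168, q_4 = 6*53 + 17 = 335.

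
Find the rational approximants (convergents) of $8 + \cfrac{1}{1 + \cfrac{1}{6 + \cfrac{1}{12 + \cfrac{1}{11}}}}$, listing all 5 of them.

8/1, 9/1, 62/7, 753/85, 8345/942

Using the convergent recurrence p_i = a_i*p_{i-1} + p_{i-2}, q_i = a_i*q_{i-1} + q_{i-2} with p_{-2}=0, p_{-1}=1, q_{-2}=1, q_{-1}=0:
  i=0: a_0=8, p_0 = 8*1 + 0 = 8, q_0 = 8*0 + 1 = 1.
  i=1: a_1=1, p_1 = 1*8 + 1 = 9, q_1 = 1*1 + 0 = 1.
  i=2: a_2=6, p_2 = 6*9 + 8 = 62, q_2 = 6*1 + 1 = 7.
  i=3: a_3=12, p_3 = 12*62 + 9 = 753, q_3 = 12*7 + 1 = 85.
  i=4: a_4=11, p_4 = 11*753 + 62 = 8345, q_4 = 11*85 + 7 = 942.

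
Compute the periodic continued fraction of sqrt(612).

Write x_i = (sqrt(612) + m_i)/d_i with (m_0, d_0) = (0, 1). a_0 = floor(sqrt(612)) = 24, since 24^2 = 576 <= 612 < 625 = 25^2.
Iterate m_{i+1} = d_i*a_i - m_i, d_{i+1} = (612 - m_{i+1}^2)/d_i, a_{i+1} = floor((a_0 + m_{i+1})/d_{i+1}):
  m_1 = 1*24 - 0 = 24, d_1 = (612 - 24^2)/1 = 36/1 = 36, a_1 = floor((24 + 24)/36) = 1.
  m_2 = 36*1 - 24 = 12, d_2 = (612 - 12^2)/36 = 468/36 = 13, a_2 = floor((24 + 12)/13) = 2.
  m_3 = 13*2 - 12 = 14, d_3 = (612 - 14^2)/13 = 416/13 = 32, a_3 = floor((24 + 14)/32) = 1.
  m_4 = 32*1 - 14 = 18, d_4 = (612 - 18^2)/32 = 288/32 = 9, a_4 = floor((24 + 18)/9) = 4.
  m_5 = 9*4 - 18 = 18, d_5 = (612 - 18^2)/9 = 288/9 = 32, a_5 = floor((24 + 18)/32) = 1.
  m_6 = 32*1 - 18 = 14, d_6 = (612 - 14^2)/32 = 416/32 = 13, a_6 = floor((24 + 14)/13) = 2.
  m_7 = 13*2 - 14 = 12, d_7 = (612 - 12^2)/13 = 468/13 = 36, a_7 = floor((24 + 12)/36) = 1.
  m_8 = 36*1 - 12 = 24, d_8 = (612 - 24^2)/36 = 36/36 = 1, a_8 = floor((24 + 24)/1) = 48.
  m_9 = 1*48 - 24 = 24, d_9 = (612 - 24^2)/1 = 36/1 = 36: (m_9, d_9) = (m_1, d_1) = (24, 36), so from here the quotients repeat a_1, ..., a_8; the period length is 8.
Hence the expansion of sqrt(612) is a_0 = 24 followed by the repeating block 1, 2, 1, 4, 1, 2, 1, 48 (period 8).

[24; (1, 2, 1, 4, 1, 2, 1, 48)]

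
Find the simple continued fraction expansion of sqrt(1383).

[37; (5, 3, 2, 1, 11, 1, 2, 3, 5, 74)]

Write x_i = (sqrt(1383) + m_i)/d_i with (m_0, d_0) = (0, 1). a_0 = floor(sqrt(1383)) = 37, since 37^2 = 1369 <= 1383 < 1444 = 38^2.
Iterate m_{i+1} = d_i*a_i - m_i, d_{i+1} = (1383 - m_{i+1}^2)/d_i, a_{i+1} = floor((a_0 + m_{i+1})/d_{i+1}):
  m_1 = 1*37 - 0 = 37, d_1 = (1383 - 37^2)/1 = 14/1 = 14, a_1 = floor((37 + 37)/14) = 5.
  m_2 = 14*5 - 37 = 33, d_2 = (1383 - 33^2)/14 = 294/14 = 21, a_2 = floor((37 + 33)/21) = 3.
  m_3 = 21*3 - 33 = 30, d_3 = (1383 - 30^2)/21 = 483/21 = 23, a_3 = floor((37 + 30)/23) = 2.
  m_4 = 23*2 - 30 = 16, d_4 = (1383 - 16^2)/23 = 1127/23 = 49, a_4 = floor((37 + 16)/49) = 1.
  m_5 = 49*1 - 16 = 33, d_5 = (1383 - 33^2)/49 = 294/49 = 6, a_5 = floor((37 + 33)/6) = 11.
  m_6 = 6*11 - 33 = 33, d_6 = (1383 - 33^2)/6 = 294/6 = 49, a_6 = floor((37 + 33)/49) = 1.
  m_7 = 49*1 - 33 = 16, d_7 = (1383 - 16^2)/49 = 1127/49 = 23, a_7 = floor((37 + 16)/23) = 2.
  m_8 = 23*2 - 16 = 30, d_8 = (1383 - 30^2)/23 = 483/23 = 21, a_8 = floor((37 + 30)/21) = 3.
  m_9 = 21*3 - 30 = 33, d_9 = (1383 - 33^2)/21 = 294/21 = 14, a_9 = floor((37 + 33)/14) = 5.
  m_10 = 14*5 - 33 = 37, d_10 = (1383 - 37^2)/14 = 14/14 = 1, a_10 = floor((37 + 37)/1) = 74.
  m_11 = 1*74 - 37 = 37, d_11 = (1383 - 37^2)/1 = 14/1 = 14: (m_11, d_11) = (m_1, d_1) = (37, 14), so from here the quotients repeat a_1, ..., a_10; the period length is 10.
Hence the expansion of sqrt(1383) is a_0 = 37 followed by the repeating block 5, 3, 2, 1, 11, 1, 2, 3, 5, 74 (period 10).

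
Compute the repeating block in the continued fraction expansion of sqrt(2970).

Write x_i = (sqrt(2970) + m_i)/d_i with (m_0, d_0) = (0, 1). a_0 = floor(sqrt(2970)) = 54, since 54^2 = 2916 <= 2970 < 3025 = 55^2.
Iterate m_{i+1} = d_i*a_i - m_i, d_{i+1} = (2970 - m_{i+1}^2)/d_i, a_{i+1} = floor((a_0 + m_{i+1})/d_{i+1}):
  m_1 = 1*54 - 0 = 54, d_1 = (2970 - 54^2)/1 = 54/1 = 54, a_1 = floor((54 + 54)/54) = 2.
  m_2 = 54*2 - 54 = 54, d_2 = (2970 - 54^2)/54 = 54/54 = 1, a_2 = floor((54 + 54)/1) = 108.
  m_3 = 1*108 - 54 = 54, d_3 = (2970 - 54^2)/1 = 54/1 = 54: (m_3, d_3) = (m_1, d_1) = (54, 54), so from here the quotients repeat a_1, a_2; the period length is 2.
Hence the expansion of sqrt(2970) is a_0 = 54 followed by the repeating block 2, 108 (period 2).

[54; (2, 108)]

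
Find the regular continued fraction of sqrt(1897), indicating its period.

Write x_i = (sqrt(1897) + m_i)/d_i with (m_0, d_0) = (0, 1). a_0 = floor(sqrt(1897)) = 43, since 43^2 = 1849 <= 1897 < 1936 = 44^2.
Iterate m_{i+1} = d_i*a_i - m_i, d_{i+1} = (1897 - m_{i+1}^2)/d_i, a_{i+1} = floor((a_0 + m_{i+1})/d_{i+1}):
  m_1 = 1*43 - 0 = 43, d_1 = (1897 - 43^2)/1 = 48/1 = 48, a_1 = floor((43 + 43)/48) = 1.
  m_2 = 48*1 - 43 = 5, d_2 = (1897 - 5^2)/48 = 1872/48 = 39, a_2 = floor((43 + 5)/39) = 1.
  m_3 = 39*1 - 5 = 34, d_3 = (1897 - 34^2)/39 = 741/39 = 19, a_3 = floor((43 + 34)/19) = 4.
  m_4 = 19*4 - 34 = 42, d_4 = (1897 - 42^2)/19 = 133/19 = 7, a_4 = floor((43 + 42)/7) = 12.
  m_5 = 7*12 - 42 = 42, d_5 = (1897 - 42^2)/7 = 133/7 = 19, a_5 = floor((43 + 42)/19) = 4.
  m_6 = 19*4 - 42 = 34, d_6 = (1897 - 34^2)/19 = 741/19 = 39, a_6 = floor((43 + 34)/39) = 1.
  m_7 = 39*1 - 34 = 5, d_7 = (1897 - 5^2)/39 = 1872/39 = 48, a_7 = floor((43 + 5)/48) = 1.
  m_8 = 48*1 - 5 = 43, d_8 = (1897 - 43^2)/48 = 48/48 = 1, a_8 = floor((43 + 43)/1) = 86.
  m_9 = 1*86 - 43 = 43, d_9 = (1897 - 43^2)/1 = 48/1 = 48: (m_9, d_9) = (m_1, d_1) = (43, 48), so from here the quotients repeat a_1, ..., a_8; the period length is 8.
Hence the expansion of sqrt(1897) is a_0 = 43 followed by the repeating block 1, 1, 4, 12, 4, 1, 1, 86 (period 8).

[43; (1, 1, 4, 12, 4, 1, 1, 86)]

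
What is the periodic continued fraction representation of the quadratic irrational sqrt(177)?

Write x_i = (sqrt(177) + m_i)/d_i with (m_0, d_0) = (0, 1). a_0 = floor(sqrt(177)) = 13, since 13^2 = 169 <= 177 < 196 = 14^2.
Iterate m_{i+1} = d_i*a_i - m_i, d_{i+1} = (177 - m_{i+1}^2)/d_i, a_{i+1} = floor((a_0 + m_{i+1})/d_{i+1}):
  m_1 = 1*13 - 0 = 13, d_1 = (177 - 13^2)/1 = 8/1 = 8, a_1 = floor((13 + 13)/8) = 3.
  m_2 = 8*3 - 13 = 11, d_2 = (177 - 11^2)/8 = 56/8 = 7, a_2 = floor((13 + 11)/7) = 3.
  m_3 = 7*3 - 11 = 10, d_3 = (177 - 10^2)/7 = 77/7 = 11, a_3 = floor((13 + 10)/11) = 2.
  m_4 = 11*2 - 10 = 12, d_4 = (177 - 12^2)/11 = 33/11 = 3, a_4 = floor((13 + 12)/3) = 8.
  m_5 = 3*8 - 12 = 12, d_5 = (177 - 12^2)/3 = 33/3 = 11, a_5 = floor((13 + 12)/11) = 2.
  m_6 = 11*2 - 12 = 10, d_6 = (177 - 10^2)/11 = 77/11 = 7, a_6 = floor((13 + 10)/7) = 3.
  m_7 = 7*3 - 10 = 11, d_7 = (177 - 11^2)/7 = 56/7 = 8, a_7 = floor((13 + 11)/8) = 3.
  m_8 = 8*3 - 11 = 13, d_8 = (177 - 13^2)/8 = 8/8 = 1, a_8 = floor((13 + 13)/1) = 26.
  m_9 = 1*26 - 13 = 13, d_9 = (177 - 13^2)/1 = 8/1 = 8: (m_9, d_9) = (m_1, d_1) = (13, 8), so from here the quotients repeat a_1, ..., a_8; the period length is 8.
Hence the expansion of sqrt(177) is a_0 = 13 followed by the repeating block 3, 3, 2, 8, 2, 3, 3, 26 (period 8).

[13; (3, 3, 2, 8, 2, 3, 3, 26)]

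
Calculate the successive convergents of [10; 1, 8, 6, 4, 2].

10/1, 11/1, 98/9, 599/55, 2494/229, 5587/513

Using the convergent recurrence p_i = a_i*p_{i-1} + p_{i-2}, q_i = a_i*q_{i-1} + q_{i-2} with p_{-2}=0, p_{-1}=1, q_{-2}=1, q_{-1}=0:
  i=0: a_0=10, p_0 = 10*1 + 0 = 10, q_0 = 10*0 + 1 = 1.
  i=1: a_1=1, p_1 = 1*10 + 1 = 11, q_1 = 1*1 + 0 = 1.
  i=2: a_2=8, p_2 = 8*11 + 10 = 98, q_2 = 8*1 + 1 = 9.
  i=3: a_3=6, p_3 = 6*98 + 11 = 599, q_3 = 6*9 + 1 = 55.
  i=4: a_4=4, p_4 = 4*599 + 98 = 2494, q_4 = 4*55 + 9 = 229.
  i=5: a_5=2, p_5 = 2*2494 + 599 = 5587, q_5 = 2*229 + 55 = 513.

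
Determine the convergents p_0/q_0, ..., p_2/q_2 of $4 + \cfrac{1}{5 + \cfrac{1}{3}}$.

Using the convergent recurrence p_i = a_i*p_{i-1} + p_{i-2}, q_i = a_i*q_{i-1} + q_{i-2} with p_{-2}=0, p_{-1}=1, q_{-2}=1, q_{-1}=0:
  i=0: a_0=4, p_0 = 4*1 + 0 = 4, q_0 = 4*0 + 1 = 1.
  i=1: a_1=5, p_1 = 5*4 + 1 = 21, q_1 = 5*1 + 0 = 5.
  i=2: a_2=3, p_2 = 3*21 + 4 = 67, q_2 = 3*5 + 1 = 16.

4/1, 21/5, 67/16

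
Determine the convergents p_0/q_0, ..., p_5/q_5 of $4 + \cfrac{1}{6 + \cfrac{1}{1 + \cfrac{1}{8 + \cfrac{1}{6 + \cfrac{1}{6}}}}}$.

4/1, 25/6, 29/7, 257/62, 1571/379, 9683/2336

Using the convergent recurrence p_i = a_i*p_{i-1} + p_{i-2}, q_i = a_i*q_{i-1} + q_{i-2} with p_{-2}=0, p_{-1}=1, q_{-2}=1, q_{-1}=0:
  i=0: a_0=4, p_0 = 4*1 + 0 = 4, q_0 = 4*0 + 1 = 1.
  i=1: a_1=6, p_1 = 6*4 + 1 = 25, q_1 = 6*1 + 0 = 6.
  i=2: a_2=1, p_2 = 1*25 + 4 = 29, q_2 = 1*6 + 1 = 7.
  i=3: a_3=8, p_3 = 8*29 + 25 = 257, q_3 = 8*7 + 6 = 62.
  i=4: a_4=6, p_4 = 6*257 + 29 = 1571, q_4 = 6*62 + 7 = 379.
  i=5: a_5=6, p_5 = 6*1571 + 257 = 9683, q_5 = 6*379 + 62 = 2336.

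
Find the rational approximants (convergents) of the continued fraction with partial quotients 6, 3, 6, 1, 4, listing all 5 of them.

Using the convergent recurrence p_i = a_i*p_{i-1} + p_{i-2}, q_i = a_i*q_{i-1} + q_{i-2} with p_{-2}=0, p_{-1}=1, q_{-2}=1, q_{-1}=0:
  i=0: a_0=6, p_0 = 6*1 + 0 = 6, q_0 = 6*0 + 1 = 1.
  i=1: a_1=3, p_1 = 3*6 + 1 = 19, q_1 = 3*1 + 0 = 3.
  i=2: a_2=6, p_2 = 6*19 + 6 = 120, q_2 = 6*3 + 1 = 19.
  i=3: a_3=1, p_3 = 1*120 + 19 = 139, q_3 = 1*19 + 3 = 22.
  i=4: a_4=4, p_4 = 4*139 + 120 = 676, q_4 = 4*22 + 19 = 107.

6/1, 19/3, 120/19, 139/22, 676/107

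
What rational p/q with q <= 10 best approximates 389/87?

Expand x = 389/87 as a continued fraction with the Euclidean algorithm:
  389 = 4*87 + 41, so a_0 = 4.
  87 = 2*41 + 5, so a_1 = 2.
  41 = 8*5 + 1, so a_2 = 8.
  5 = 5*1 + 0, so a_3 = 5.
so x = [4; 2, 8, 5].
Convergents (p_i = a_i*p_{i-1} + p_{i-2}, q_i = a_i*q_{i-1} + q_{i-2} with p_{-2}=0, p_{-1}=1, q_{-2}=1, q_{-1}=0), until the denominator exceeds 10:
  i=0: a_0=4, p_0 = 4*1 + 0 = 4, q_0 = 4*0 + 1 = 1.
  i=1: a_1=2, p_1 = 2*4 + 1 = 9, q_1 = 2*1 + 0 = 2.
  i=2: a_2=8, p_2 = 8*9 + 4 = 76, q_2 = 8*2 + 1 = 17.
q_2 = 17 > 10, so the last convergent with denominator <= 10 is p_1/q_1 = 9/2.
The closest fraction with denominator <= 10 is either p_1/q_1 or the intermediate fraction (k*p_1 + p_0)/(k*q_1 + q_0) with the largest k >= 1 whose denominator stays <= 10; these approach x as k grows, and every other convergent or intermediate fraction in range is farther away.
Largest k: floor((10 - q_0)/q_1) = floor((10 - 1)/2) = 4.
That gives (4*9 + 4)/(4*2 + 1) = 40/9.
Compare the errors: |x - 9/2| = |389*2 - 9*87|/(87*2) = 5/174, and |x - 40/9| = |389*9 - 40*87|/(87*9) = 21/783.
Cross-multiplying, 21*174 = 3654 < 3915 = 5*783, so 21/783 is smaller: the intermediate fraction 40/9 is closer to x than 9/2.

40/9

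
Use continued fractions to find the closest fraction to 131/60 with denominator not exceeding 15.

Expand x = 131/60 as a continued fraction with the Euclidean algorithm:
  131 = 2*60 + 11, so a_0 = 2.
  60 = 5*11 + 5, so a_1 = 5.
  11 = 2*5 + 1, so a_2 = 2.
  5 = 5*1 + 0, so a_3 = 5.
so x = [2; 5, 2, 5].
Convergents (p_i = a_i*p_{i-1} + p_{i-2}, q_i = a_i*q_{i-1} + q_{i-2} with p_{-2}=0, p_{-1}=1, q_{-2}=1, q_{-1}=0), until the denominator exceeds 15:
  i=0: a_0=2, p_0 = 2*1 + 0 = 2, q_0 = 2*0 + 1 = 1.
  i=1: a_1=5, p_1 = 5*2 + 1 = 11, q_1 = 5*1 + 0 = 5.
  i=2: a_2=2, p_2 = 2*11 + 2 = 24, q_2 = 2*5 + 1 = 11.
  i=3: a_3=5, p_3 = 5*24 + 11 = 131, q_3 = 5*11 + 5 = 60.
q_3 = 60 > 15, so the last convergent with denominator <= 15 is p_2/q_2 = 24/11.
The closest fraction with denominator <= 15 is either p_2/q_2 or the intermediate fraction (k*p_2 + p_1)/(k*q_2 + q_1) with the largest k >= 1 whose denominator stays <= 15; these approach x as k grows, and every other convergent or intermediate fraction in range is farther away.
Largest k: floor((15 - q_1)/q_2) = floor((15 - 5)/11) = 0.
Since k = 0, no intermediate fraction beyond p_2/q_2 has denominator <= 15, so the convergent 24/11 is the closest (its error is |131*11 - 24*60|/(60*11) = 1/660).

24/11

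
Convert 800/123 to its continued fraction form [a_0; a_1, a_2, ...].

Run the Euclidean algorithm on 800 and 123; the successive quotients are the partial quotients a_0, a_1, ... (each step inverts the fractional part left over by the previous one):
  800 = 6*123 + 62, so a_0 = 6.
  123 = 1*62 + 61, so a_1 = 1.
  62 = 1*61 + 1, so a_2 = 1.
  61 = 61*1 + 0, so a_3 = 61.
The remainder reaches 0 after 4 divisions, so the expansion has 4 partial quotients, read off in order.

[6; 1, 1, 61]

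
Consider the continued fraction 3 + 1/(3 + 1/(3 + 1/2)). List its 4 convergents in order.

Using the convergent recurrence p_i = a_i*p_{i-1} + p_{i-2}, q_i = a_i*q_{i-1} + q_{i-2} with p_{-2}=0, p_{-1}=1, q_{-2}=1, q_{-1}=0:
  i=0: a_0=3, p_0 = 3*1 + 0 = 3, q_0 = 3*0 + 1 = 1.
  i=1: a_1=3, p_1 = 3*3 + 1 = 10, q_1 = 3*1 + 0 = 3.
  i=2: a_2=3, p_2 = 3*10 + 3 = 33, q_2 = 3*3 + 1 = 10.
  i=3: a_3=2, p_3 = 2*33 + 10 = 76, q_3 = 2*10 + 3 = 23.

3/1, 10/3, 33/10, 76/23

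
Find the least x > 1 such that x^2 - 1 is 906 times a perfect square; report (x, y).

(x, y) = (301, 10)

First expand sqrt(906) as a continued fraction. With x_i = (sqrt(906) + m_i)/d_i and (m_0, d_0) = (0, 1): a_0 = floor(sqrt(906)) = 30, since 30^2 = 900 <= 906 < 961 = 31^2.
Iterate m_{i+1} = d_i*a_i - m_i, d_{i+1} = (906 - m_{i+1}^2)/d_i, a_{i+1} = floor((a_0 + m_{i+1})/d_{i+1}):
  m_1 = 1*30 - 0 = 30, d_1 = (906 - 30^2)/1 = 6/1 = 6, a_1 = floor((30 + 30)/6) = 10.
  m_2 = 6*10 - 30 = 30, d_2 = (906 - 30^2)/6 = 6/6 = 1, a_2 = floor((30 + 30)/1) = 60.
  m_3 = 1*60 - 30 = 30, d_3 = (906 - 30^2)/1 = 6/1 = 6: (m_3, d_3) = (m_1, d_1) = (30, 6), so from here the quotients repeat a_1, a_2; the period length is 2.
So sqrt(906) = [30; (10, 60)] with period length k = 2.
k is even, so the fundamental solution of x^2 - 906y^2 = 1 is (p_{k-1}, q_{k-1}) = (p_1, q_1); compute convergents through index 1.
Convergents (p_i = a_i*p_{i-1} + p_{i-2}, q_i = a_i*q_{i-1} + q_{i-2} with p_{-2}=0, p_{-1}=1, q_{-2}=1, q_{-1}=0):
  i=0: a_0=30, p_0 = 30*1 + 0 = 30, q_0 = 30*0 + 1 = 1.
  i=1: a_1=10, p_1 = 10*30 + 1 = 301, q_1 = 10*1 + 0 = 10.
Check: 301^2 - 906*10^2 = 90601 - 90600 = 1, so (x, y) = (301, 10) solves the equation, and by the theorem it is the least positive solution.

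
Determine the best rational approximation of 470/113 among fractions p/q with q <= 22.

79/19

Expand x = 470/113 as a continued fraction with the Euclidean algorithm:
  470 = 4*113 + 18, so a_0 = 4.
  113 = 6*18 + 5, so a_1 = 6.
  18 = 3*5 + 3, so a_2 = 3.
  5 = 1*3 + 2, so a_3 = 1.
  3 = 1*2 + 1, so a_4 = 1.
  2 = 2*1 + 0, so a_5 = 2.
so x = [4; 6, 3, 1, 1, 2].
Convergents (p_i = a_i*p_{i-1} + p_{i-2}, q_i = a_i*q_{i-1} + q_{i-2} with p_{-2}=0, p_{-1}=1, q_{-2}=1, q_{-1}=0), until the denominator exceeds 22:
  i=0: a_0=4, p_0 = 4*1 + 0 = 4, q_0 = 4*0 + 1 = 1.
  i=1: a_1=6, p_1 = 6*4 + 1 = 25, q_1 = 6*1 + 0 = 6.
  i=2: a_2=3, p_2 = 3*25 + 4 = 79, q_2 = 3*6 + 1 = 19.
  i=3: a_3=1, p_3 = 1*79 + 25 = 104, q_3 = 1*19 + 6 = 25.
q_3 = 25 > 22, so the last convergent with denominator <= 22 is p_2/q_2 = 79/19.
The closest fraction with denominator <= 22 is either p_2/q_2 or the intermediate fraction (k*p_2 + p_1)/(k*q_2 + q_1) with the largest k >= 1 whose denominator stays <= 22; these approach x as k grows, and every other convergent or intermediate fraction in range is farther away.
Largest k: floor((22 - q_1)/q_2) = floor((22 - 6)/19) = 0.
Since k = 0, no intermediate fraction beyond p_2/q_2 has denominator <= 22, so the convergent 79/19 is the closest (its error is |470*19 - 79*113|/(113*19) = 3/2147).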